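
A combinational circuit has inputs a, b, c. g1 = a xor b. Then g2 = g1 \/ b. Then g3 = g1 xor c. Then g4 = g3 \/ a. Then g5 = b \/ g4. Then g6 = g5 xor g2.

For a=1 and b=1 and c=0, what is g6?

g1 = 1 xor 1 = 0
g2 = 0 \/ 1 = 1
g3 = 0 xor 0 = 0
g4 = 0 \/ 1 = 1
g5 = 1 \/ 1 = 1
g6 = 1 xor 1 = 0

0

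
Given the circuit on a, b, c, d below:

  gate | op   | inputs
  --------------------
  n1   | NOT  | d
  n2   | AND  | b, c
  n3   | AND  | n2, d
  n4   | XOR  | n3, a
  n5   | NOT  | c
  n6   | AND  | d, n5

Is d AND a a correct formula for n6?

No

n5 = NOT c
n6 = d AND n5 = d AND NOT c
At a=0, b=0, c=0, d=1: circuit gives 1, formula gives 0.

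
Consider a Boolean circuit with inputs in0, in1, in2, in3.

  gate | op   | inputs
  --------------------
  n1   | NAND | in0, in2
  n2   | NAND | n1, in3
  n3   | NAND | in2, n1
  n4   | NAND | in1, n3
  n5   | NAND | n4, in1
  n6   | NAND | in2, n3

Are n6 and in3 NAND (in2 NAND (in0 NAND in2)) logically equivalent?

No

n1 = in0 NAND in2
n3 = in2 NAND n1 = in2 NAND (in0 NAND in2)
n6 = in2 NAND n3 = in2 NAND (in2 NAND (in0 NAND in2))
At in0=0, in1=0, in2=0, in3=1: circuit gives 1, formula gives 0.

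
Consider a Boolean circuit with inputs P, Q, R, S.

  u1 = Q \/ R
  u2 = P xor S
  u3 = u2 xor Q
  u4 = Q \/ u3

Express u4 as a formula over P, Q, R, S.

u2 = P xor S
u3 = u2 xor Q = (P xor S) xor Q
u4 = Q \/ u3 = Q \/ ((P xor S) xor Q)

Q \/ ((P xor S) xor Q)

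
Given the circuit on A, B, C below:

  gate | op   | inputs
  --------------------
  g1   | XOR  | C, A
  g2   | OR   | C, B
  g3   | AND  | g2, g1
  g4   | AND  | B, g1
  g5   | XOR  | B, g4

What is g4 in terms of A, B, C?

g1 = C XOR A
g4 = B AND g1 = B AND (C XOR A)

B AND (C XOR A)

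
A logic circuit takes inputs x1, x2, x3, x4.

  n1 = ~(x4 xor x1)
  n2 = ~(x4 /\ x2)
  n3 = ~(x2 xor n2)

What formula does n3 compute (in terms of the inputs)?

n2 = ~(x4 /\ x2)
n3 = ~(x2 xor n2) = ~(x2 xor (~(x4 /\ x2)))

~(x2 xor (~(x4 /\ x2)))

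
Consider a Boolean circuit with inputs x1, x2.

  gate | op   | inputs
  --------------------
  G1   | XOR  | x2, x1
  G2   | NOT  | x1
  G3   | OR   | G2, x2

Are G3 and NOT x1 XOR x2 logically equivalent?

G2 = NOT x1
G3 = G2 OR x2 = NOT x1 OR x2
At x1=0, x2=1: circuit gives 1, formula gives 0.

No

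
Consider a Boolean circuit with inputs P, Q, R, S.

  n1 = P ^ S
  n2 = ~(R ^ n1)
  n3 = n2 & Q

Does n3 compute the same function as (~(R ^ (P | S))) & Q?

No

n1 = P ^ S
n2 = ~(R ^ n1) = ~(R ^ (P ^ S))
n3 = n2 & Q = (~(R ^ (P ^ S))) & Q
At P=1, Q=1, R=0, S=1: circuit gives 1, formula gives 0.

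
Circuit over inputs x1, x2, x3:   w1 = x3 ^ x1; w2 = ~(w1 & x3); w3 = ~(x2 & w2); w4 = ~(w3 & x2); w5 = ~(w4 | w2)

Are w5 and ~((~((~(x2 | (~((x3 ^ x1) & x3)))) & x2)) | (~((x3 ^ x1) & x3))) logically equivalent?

No

w1 = x3 ^ x1
w2 = ~(w1 & x3) = ~((x3 ^ x1) & x3)
w3 = ~(x2 & w2) = ~(x2 & (~((x3 ^ x1) & x3)))
w4 = ~(w3 & x2) = ~((~(x2 & (~((x3 ^ x1) & x3)))) & x2)
w5 = ~(w4 | w2) = ~((~((~(x2 & (~((x3 ^ x1) & x3)))) & x2)) | (~((x3 ^ x1) & x3)))
At x1=0, x2=1, x3=1: circuit gives 1, formula gives 0.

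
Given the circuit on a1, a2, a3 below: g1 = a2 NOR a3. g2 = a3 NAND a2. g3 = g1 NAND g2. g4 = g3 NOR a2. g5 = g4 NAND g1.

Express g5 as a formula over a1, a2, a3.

(((a2 NOR a3) NAND (a3 NAND a2)) NOR a2) NAND (a2 NOR a3)

g1 = a2 NOR a3
g2 = a3 NAND a2
g3 = g1 NAND g2 = (a2 NOR a3) NAND (a3 NAND a2)
g4 = g3 NOR a2 = ((a2 NOR a3) NAND (a3 NAND a2)) NOR a2
g5 = g4 NAND g1 = (((a2 NOR a3) NAND (a3 NAND a2)) NOR a2) NAND (a2 NOR a3)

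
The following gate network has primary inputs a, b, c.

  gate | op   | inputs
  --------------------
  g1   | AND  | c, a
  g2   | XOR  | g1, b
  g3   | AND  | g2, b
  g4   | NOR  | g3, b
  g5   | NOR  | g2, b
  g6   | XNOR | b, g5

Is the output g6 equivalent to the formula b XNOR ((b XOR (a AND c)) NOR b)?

g1 = c AND a
g2 = g1 XOR b = (c AND a) XOR b
g5 = g2 NOR b = ((c AND a) XOR b) NOR b
g6 = b XNOR g5 = b XNOR (((c AND a) XOR b) NOR b)
At a=0, b=0, c=0: circuit gives 0, formula gives 0.
At a=1, b=0, c=1: circuit gives 1, formula gives 1.
Agrees on all 8 inputs.

Yes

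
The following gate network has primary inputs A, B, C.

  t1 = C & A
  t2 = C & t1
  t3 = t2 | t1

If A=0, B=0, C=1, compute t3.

0

t1 = 1 & 0 = 0
t2 = 1 & 0 = 0
t3 = 0 | 0 = 0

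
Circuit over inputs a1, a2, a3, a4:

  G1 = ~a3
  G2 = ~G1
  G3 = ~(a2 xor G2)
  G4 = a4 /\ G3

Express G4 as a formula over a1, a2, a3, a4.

G1 = ~a3
G2 = ~G1 = ~~a3
G3 = ~(a2 xor G2) = ~(a2 xor ~~a3)
G4 = a4 /\ G3 = a4 /\ (~(a2 xor ~~a3))

a4 /\ (~(a2 xor ~~a3))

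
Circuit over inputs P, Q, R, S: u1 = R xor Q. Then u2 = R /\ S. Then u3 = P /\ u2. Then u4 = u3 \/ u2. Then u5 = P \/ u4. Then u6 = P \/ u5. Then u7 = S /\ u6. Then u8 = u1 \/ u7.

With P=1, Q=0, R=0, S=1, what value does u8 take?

1

u1 = 0 xor 0 = 0
u2 = 0 /\ 1 = 0
u3 = 1 /\ 0 = 0
u4 = 0 \/ 0 = 0
u5 = 1 \/ 0 = 1
u6 = 1 \/ 1 = 1
u7 = 1 /\ 1 = 1
u8 = 0 \/ 1 = 1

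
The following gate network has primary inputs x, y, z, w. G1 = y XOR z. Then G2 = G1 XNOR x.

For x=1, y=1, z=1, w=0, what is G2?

G1 = 1 XOR 1 = 0
G2 = 0 XNOR 1 = 0

0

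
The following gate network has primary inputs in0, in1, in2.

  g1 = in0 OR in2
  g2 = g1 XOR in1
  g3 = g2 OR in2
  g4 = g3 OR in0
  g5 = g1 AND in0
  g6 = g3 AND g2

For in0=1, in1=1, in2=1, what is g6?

g1 = 1 OR 1 = 1
g2 = 1 XOR 1 = 0
g3 = 0 OR 1 = 1
g6 = 1 AND 0 = 0

0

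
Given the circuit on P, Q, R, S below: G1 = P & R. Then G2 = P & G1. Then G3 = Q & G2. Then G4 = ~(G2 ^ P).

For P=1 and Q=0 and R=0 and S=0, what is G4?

G1 = 1 & 0 = 0
G2 = 1 & 0 = 0
G4 = ~(0 ^ 1) = 0

0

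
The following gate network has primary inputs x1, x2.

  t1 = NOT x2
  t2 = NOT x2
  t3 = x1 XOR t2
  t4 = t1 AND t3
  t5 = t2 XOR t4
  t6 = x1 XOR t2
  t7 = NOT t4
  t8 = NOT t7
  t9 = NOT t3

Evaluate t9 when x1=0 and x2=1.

t2 = NOT 1 = 0
t3 = 0 XOR 0 = 0
t9 = NOT 0 = 1

1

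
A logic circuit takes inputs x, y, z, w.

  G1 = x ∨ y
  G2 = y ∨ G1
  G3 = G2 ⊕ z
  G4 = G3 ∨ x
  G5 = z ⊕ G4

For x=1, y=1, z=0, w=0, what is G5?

G1 = 1 ∨ 1 = 1
G2 = 1 ∨ 1 = 1
G3 = 1 ⊕ 0 = 1
G4 = 1 ∨ 1 = 1
G5 = 0 ⊕ 1 = 1

1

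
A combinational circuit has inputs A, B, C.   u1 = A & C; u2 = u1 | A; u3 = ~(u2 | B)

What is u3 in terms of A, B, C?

~(((A & C) | A) | B)

u1 = A & C
u2 = u1 | A = (A & C) | A
u3 = ~(u2 | B) = ~(((A & C) | A) | B)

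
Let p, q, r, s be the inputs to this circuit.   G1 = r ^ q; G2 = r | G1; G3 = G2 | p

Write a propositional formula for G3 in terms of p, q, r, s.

G1 = r ^ q
G2 = r | G1 = r | (r ^ q)
G3 = G2 | p = (r | (r ^ q)) | p

(r | (r ^ q)) | p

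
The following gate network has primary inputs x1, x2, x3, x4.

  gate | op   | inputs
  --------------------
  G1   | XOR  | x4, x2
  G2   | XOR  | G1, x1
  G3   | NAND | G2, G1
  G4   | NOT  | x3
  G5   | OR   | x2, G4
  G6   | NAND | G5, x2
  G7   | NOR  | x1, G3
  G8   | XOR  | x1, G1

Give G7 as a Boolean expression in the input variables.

G1 = x4 XOR x2
G2 = G1 XOR x1 = (x4 XOR x2) XOR x1
G3 = G2 NAND G1 = ((x4 XOR x2) XOR x1) NAND (x4 XOR x2)
G7 = x1 NOR G3 = x1 NOR (((x4 XOR x2) XOR x1) NAND (x4 XOR x2))

x1 NOR (((x4 XOR x2) XOR x1) NAND (x4 XOR x2))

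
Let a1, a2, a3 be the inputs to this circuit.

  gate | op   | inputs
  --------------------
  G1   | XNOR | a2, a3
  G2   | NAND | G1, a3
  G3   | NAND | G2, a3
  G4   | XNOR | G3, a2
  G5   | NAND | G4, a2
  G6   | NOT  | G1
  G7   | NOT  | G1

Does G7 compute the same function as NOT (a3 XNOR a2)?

G1 = a2 XNOR a3
G7 = NOT G1 = NOT (a2 XNOR a3)
At a1=0, a2=0, a3=0: circuit gives 0, formula gives 0.
At a1=0, a2=0, a3=1: circuit gives 1, formula gives 1.
Agrees on all 8 inputs.

Yes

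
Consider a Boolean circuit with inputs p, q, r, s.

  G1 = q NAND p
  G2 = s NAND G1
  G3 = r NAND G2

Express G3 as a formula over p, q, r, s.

G1 = q NAND p
G2 = s NAND G1 = s NAND (q NAND p)
G3 = r NAND G2 = r NAND (s NAND (q NAND p))

r NAND (s NAND (q NAND p))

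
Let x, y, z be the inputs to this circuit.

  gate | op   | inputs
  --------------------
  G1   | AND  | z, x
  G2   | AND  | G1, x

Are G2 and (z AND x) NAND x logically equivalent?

No

G1 = z AND x
G2 = G1 AND x = (z AND x) AND x
At x=0, y=0, z=0: circuit gives 0, formula gives 1.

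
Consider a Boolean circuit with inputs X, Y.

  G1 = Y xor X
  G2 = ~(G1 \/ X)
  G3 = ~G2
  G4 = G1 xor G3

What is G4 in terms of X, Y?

(Y xor X) xor ~(~((Y xor X) \/ X))

G1 = Y xor X
G2 = ~(G1 \/ X) = ~((Y xor X) \/ X)
G3 = ~G2 = ~(~((Y xor X) \/ X))
G4 = G1 xor G3 = (Y xor X) xor ~(~((Y xor X) \/ X))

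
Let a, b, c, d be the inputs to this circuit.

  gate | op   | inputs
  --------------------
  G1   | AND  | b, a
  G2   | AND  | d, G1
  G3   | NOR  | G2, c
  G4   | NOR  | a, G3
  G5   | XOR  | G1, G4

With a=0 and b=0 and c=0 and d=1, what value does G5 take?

0

G1 = 0 AND 0 = 0
G2 = 1 AND 0 = 0
G3 = 0 NOR 0 = 1
G4 = 0 NOR 1 = 0
G5 = 0 XOR 0 = 0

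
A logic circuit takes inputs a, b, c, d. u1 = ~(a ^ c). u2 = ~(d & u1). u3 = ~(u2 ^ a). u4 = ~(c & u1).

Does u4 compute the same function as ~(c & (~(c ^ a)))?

u1 = ~(a ^ c)
u4 = ~(c & u1) = ~(c & (~(a ^ c)))
At a=1, b=0, c=1, d=0: circuit gives 0, formula gives 0.
At a=0, b=0, c=0, d=0: circuit gives 1, formula gives 1.
Agrees on all 16 inputs.

Yes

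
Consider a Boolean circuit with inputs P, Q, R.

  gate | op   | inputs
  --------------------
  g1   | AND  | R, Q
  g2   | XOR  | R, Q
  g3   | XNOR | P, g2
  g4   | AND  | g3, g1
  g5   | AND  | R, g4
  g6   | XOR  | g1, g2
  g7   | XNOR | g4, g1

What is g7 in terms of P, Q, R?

g1 = R AND Q
g2 = R XOR Q
g3 = P XNOR g2 = P XNOR (R XOR Q)
g4 = g3 AND g1 = (P XNOR (R XOR Q)) AND (R AND Q)
g7 = g4 XNOR g1 = ((P XNOR (R XOR Q)) AND (R AND Q)) XNOR (R AND Q)

((P XNOR (R XOR Q)) AND (R AND Q)) XNOR (R AND Q)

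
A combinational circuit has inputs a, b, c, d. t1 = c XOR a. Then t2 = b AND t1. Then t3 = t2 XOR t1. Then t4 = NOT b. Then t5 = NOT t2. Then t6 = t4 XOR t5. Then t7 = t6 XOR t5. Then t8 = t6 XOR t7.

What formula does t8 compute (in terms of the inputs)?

t1 = c XOR a
t2 = b AND t1 = b AND (c XOR a)
t4 = NOT b
t5 = NOT t2 = NOT (b AND (c XOR a))
t6 = t4 XOR t5 = NOT b XOR NOT (b AND (c XOR a))
t7 = t6 XOR t5 = (NOT b XOR NOT (b AND (c XOR a))) XOR NOT (b AND (c XOR a))
t8 = t6 XOR t7 = (NOT b XOR NOT (b AND (c XOR a))) XOR ((NOT b XOR NOT (b AND (c XOR a))) XOR NOT (b AND (c XOR a)))

(NOT b XOR NOT (b AND (c XOR a))) XOR ((NOT b XOR NOT (b AND (c XOR a))) XOR NOT (b AND (c XOR a)))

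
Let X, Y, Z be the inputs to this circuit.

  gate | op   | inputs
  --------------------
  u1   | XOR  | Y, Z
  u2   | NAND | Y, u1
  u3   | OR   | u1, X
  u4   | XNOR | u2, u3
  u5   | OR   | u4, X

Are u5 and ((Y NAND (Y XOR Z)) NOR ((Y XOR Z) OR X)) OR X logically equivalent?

No

u1 = Y XOR Z
u2 = Y NAND u1 = Y NAND (Y XOR Z)
u3 = u1 OR X = (Y XOR Z) OR X
u4 = u2 XNOR u3 = (Y NAND (Y XOR Z)) XNOR ((Y XOR Z) OR X)
u5 = u4 OR X = ((Y NAND (Y XOR Z)) XNOR ((Y XOR Z) OR X)) OR X
At X=0, Y=0, Z=1: circuit gives 1, formula gives 0.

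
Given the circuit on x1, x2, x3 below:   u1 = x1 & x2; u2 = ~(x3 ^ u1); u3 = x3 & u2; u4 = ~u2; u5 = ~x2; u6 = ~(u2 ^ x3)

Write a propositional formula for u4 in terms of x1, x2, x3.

~(~(x3 ^ (x1 & x2)))

u1 = x1 & x2
u2 = ~(x3 ^ u1) = ~(x3 ^ (x1 & x2))
u4 = ~u2 = ~(~(x3 ^ (x1 & x2)))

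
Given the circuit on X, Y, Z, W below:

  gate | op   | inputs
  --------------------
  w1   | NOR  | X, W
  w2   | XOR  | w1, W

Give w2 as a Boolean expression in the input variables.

w1 = X NOR W
w2 = w1 XOR W = (X NOR W) XOR W

(X NOR W) XOR W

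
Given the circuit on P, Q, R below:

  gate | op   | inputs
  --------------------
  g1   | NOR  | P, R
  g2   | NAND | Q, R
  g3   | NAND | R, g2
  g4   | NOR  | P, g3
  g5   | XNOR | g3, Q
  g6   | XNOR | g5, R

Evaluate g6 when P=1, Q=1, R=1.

g2 = 1 NAND 1 = 0
g3 = 1 NAND 0 = 1
g5 = 1 XNOR 1 = 1
g6 = 1 XNOR 1 = 1

1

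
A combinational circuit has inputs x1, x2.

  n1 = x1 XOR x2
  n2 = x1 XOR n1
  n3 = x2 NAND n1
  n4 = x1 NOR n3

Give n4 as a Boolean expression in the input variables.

x1 NOR (x2 NAND (x1 XOR x2))

n1 = x1 XOR x2
n3 = x2 NAND n1 = x2 NAND (x1 XOR x2)
n4 = x1 NOR n3 = x1 NOR (x2 NAND (x1 XOR x2))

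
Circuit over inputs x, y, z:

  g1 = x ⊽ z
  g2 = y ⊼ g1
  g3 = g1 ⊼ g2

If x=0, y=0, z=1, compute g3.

1

g1 = 0 ⊽ 1 = 0
g2 = 0 ⊼ 0 = 1
g3 = 0 ⊼ 1 = 1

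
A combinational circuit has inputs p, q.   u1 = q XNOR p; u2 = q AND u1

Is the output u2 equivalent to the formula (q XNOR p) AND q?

u1 = q XNOR p
u2 = q AND u1 = q AND (q XNOR p)
At p=0, q=0: circuit gives 0, formula gives 0.
At p=1, q=1: circuit gives 1, formula gives 1.
Agrees on all 4 inputs.

Yes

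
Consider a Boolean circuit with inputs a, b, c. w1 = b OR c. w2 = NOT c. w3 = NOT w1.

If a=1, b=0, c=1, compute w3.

w1 = 0 OR 1 = 1
w3 = NOT 1 = 0

0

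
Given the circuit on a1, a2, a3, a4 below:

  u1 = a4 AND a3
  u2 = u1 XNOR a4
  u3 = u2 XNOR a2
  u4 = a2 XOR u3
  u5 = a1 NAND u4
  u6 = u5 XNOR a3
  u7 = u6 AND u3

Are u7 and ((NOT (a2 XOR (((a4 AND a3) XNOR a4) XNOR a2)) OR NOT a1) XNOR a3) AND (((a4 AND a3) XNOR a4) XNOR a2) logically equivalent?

u1 = a4 AND a3
u2 = u1 XNOR a4 = (a4 AND a3) XNOR a4
u3 = u2 XNOR a2 = ((a4 AND a3) XNOR a4) XNOR a2
u4 = a2 XOR u3 = a2 XOR (((a4 AND a3) XNOR a4) XNOR a2)
u5 = a1 NAND u4 = a1 NAND (a2 XOR (((a4 AND a3) XNOR a4) XNOR a2))
u6 = u5 XNOR a3 = (a1 NAND (a2 XOR (((a4 AND a3) XNOR a4) XNOR a2))) XNOR a3
u7 = u6 AND u3 = ((a1 NAND (a2 XOR (((a4 AND a3) XNOR a4) XNOR a2))) XNOR a3) AND (((a4 AND a3) XNOR a4) XNOR a2)
At a1=0, a2=0, a3=0, a4=0: circuit gives 0, formula gives 0.
At a1=0, a2=1, a3=1, a4=0: circuit gives 1, formula gives 1.
Agrees on all 16 inputs.

Yes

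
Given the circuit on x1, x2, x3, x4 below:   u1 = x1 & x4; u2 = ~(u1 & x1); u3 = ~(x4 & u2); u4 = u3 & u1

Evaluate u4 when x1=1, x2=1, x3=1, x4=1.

u1 = 1 & 1 = 1
u2 = ~(1 & 1) = 0
u3 = ~(1 & 0) = 1
u4 = 1 & 1 = 1

1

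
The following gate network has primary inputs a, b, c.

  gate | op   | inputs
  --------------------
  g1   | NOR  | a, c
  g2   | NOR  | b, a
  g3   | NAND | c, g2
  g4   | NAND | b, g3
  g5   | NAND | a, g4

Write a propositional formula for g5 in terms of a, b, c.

a NAND (b NAND (c NAND (b NOR a)))

g2 = b NOR a
g3 = c NAND g2 = c NAND (b NOR a)
g4 = b NAND g3 = b NAND (c NAND (b NOR a))
g5 = a NAND g4 = a NAND (b NAND (c NAND (b NOR a)))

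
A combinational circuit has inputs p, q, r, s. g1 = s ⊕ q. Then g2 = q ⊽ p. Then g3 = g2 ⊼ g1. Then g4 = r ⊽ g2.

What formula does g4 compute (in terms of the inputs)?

r ⊽ (q ⊽ p)

g2 = q ⊽ p
g4 = r ⊽ g2 = r ⊽ (q ⊽ p)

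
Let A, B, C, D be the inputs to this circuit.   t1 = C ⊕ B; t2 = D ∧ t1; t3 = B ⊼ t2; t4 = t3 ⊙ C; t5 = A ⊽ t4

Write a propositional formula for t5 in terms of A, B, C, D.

t1 = C ⊕ B
t2 = D ∧ t1 = D ∧ (C ⊕ B)
t3 = B ⊼ t2 = B ⊼ (D ∧ (C ⊕ B))
t4 = t3 ⊙ C = (B ⊼ (D ∧ (C ⊕ B))) ⊙ C
t5 = A ⊽ t4 = A ⊽ ((B ⊼ (D ∧ (C ⊕ B))) ⊙ C)

A ⊽ ((B ⊼ (D ∧ (C ⊕ B))) ⊙ C)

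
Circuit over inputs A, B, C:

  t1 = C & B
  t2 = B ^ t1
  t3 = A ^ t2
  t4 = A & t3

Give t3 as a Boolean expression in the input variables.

t1 = C & B
t2 = B ^ t1 = B ^ (C & B)
t3 = A ^ t2 = A ^ (B ^ (C & B))

A ^ (B ^ (C & B))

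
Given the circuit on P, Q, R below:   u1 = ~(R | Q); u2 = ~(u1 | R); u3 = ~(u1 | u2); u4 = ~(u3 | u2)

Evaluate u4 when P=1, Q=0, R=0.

1

u1 = ~(0 | 0) = 1
u2 = ~(1 | 0) = 0
u3 = ~(1 | 0) = 0
u4 = ~(0 | 0) = 1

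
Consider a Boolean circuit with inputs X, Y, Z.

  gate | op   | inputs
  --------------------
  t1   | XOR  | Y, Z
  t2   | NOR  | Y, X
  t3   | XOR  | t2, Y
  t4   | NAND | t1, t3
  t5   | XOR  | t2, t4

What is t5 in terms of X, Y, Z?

(Y NOR X) XOR ((Y XOR Z) NAND ((Y NOR X) XOR Y))

t1 = Y XOR Z
t2 = Y NOR X
t3 = t2 XOR Y = (Y NOR X) XOR Y
t4 = t1 NAND t3 = (Y XOR Z) NAND ((Y NOR X) XOR Y)
t5 = t2 XOR t4 = (Y NOR X) XOR ((Y XOR Z) NAND ((Y NOR X) XOR Y))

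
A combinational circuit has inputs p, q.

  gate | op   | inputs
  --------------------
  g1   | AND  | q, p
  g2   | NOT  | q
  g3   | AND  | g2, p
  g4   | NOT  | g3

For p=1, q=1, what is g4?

1

g2 = NOT 1 = 0
g3 = 0 AND 1 = 0
g4 = NOT 0 = 1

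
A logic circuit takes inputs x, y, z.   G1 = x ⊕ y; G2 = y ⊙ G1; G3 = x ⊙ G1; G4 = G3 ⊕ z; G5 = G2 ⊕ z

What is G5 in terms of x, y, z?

G1 = x ⊕ y
G2 = y ⊙ G1 = y ⊙ (x ⊕ y)
G5 = G2 ⊕ z = (y ⊙ (x ⊕ y)) ⊕ z

(y ⊙ (x ⊕ y)) ⊕ z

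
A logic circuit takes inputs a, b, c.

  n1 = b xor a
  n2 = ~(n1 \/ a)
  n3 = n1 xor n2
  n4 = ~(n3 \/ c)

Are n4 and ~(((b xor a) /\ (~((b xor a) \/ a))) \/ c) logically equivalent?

n1 = b xor a
n2 = ~(n1 \/ a) = ~((b xor a) \/ a)
n3 = n1 xor n2 = (b xor a) xor (~((b xor a) \/ a))
n4 = ~(n3 \/ c) = ~(((b xor a) xor (~((b xor a) \/ a))) \/ c)
At a=0, b=0, c=0: circuit gives 0, formula gives 1.

No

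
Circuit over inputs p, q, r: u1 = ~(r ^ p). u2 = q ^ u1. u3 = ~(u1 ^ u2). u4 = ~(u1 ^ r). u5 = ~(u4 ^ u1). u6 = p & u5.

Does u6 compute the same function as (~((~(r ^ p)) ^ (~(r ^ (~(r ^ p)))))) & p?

Yes

u1 = ~(r ^ p)
u4 = ~(u1 ^ r) = ~((~(r ^ p)) ^ r)
u5 = ~(u4 ^ u1) = ~((~((~(r ^ p)) ^ r)) ^ (~(r ^ p)))
u6 = p & u5 = p & (~((~((~(r ^ p)) ^ r)) ^ (~(r ^ p))))
At p=0, q=0, r=0: circuit gives 0, formula gives 0.
At p=1, q=0, r=1: circuit gives 1, formula gives 1.
Agrees on all 8 inputs.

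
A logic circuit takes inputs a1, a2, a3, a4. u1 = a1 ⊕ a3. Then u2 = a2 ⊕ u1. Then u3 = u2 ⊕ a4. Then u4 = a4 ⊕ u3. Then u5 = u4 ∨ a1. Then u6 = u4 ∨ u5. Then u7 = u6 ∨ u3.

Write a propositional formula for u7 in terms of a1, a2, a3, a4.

((a4 ⊕ ((a2 ⊕ (a1 ⊕ a3)) ⊕ a4)) ∨ ((a4 ⊕ ((a2 ⊕ (a1 ⊕ a3)) ⊕ a4)) ∨ a1)) ∨ ((a2 ⊕ (a1 ⊕ a3)) ⊕ a4)

u1 = a1 ⊕ a3
u2 = a2 ⊕ u1 = a2 ⊕ (a1 ⊕ a3)
u3 = u2 ⊕ a4 = (a2 ⊕ (a1 ⊕ a3)) ⊕ a4
u4 = a4 ⊕ u3 = a4 ⊕ ((a2 ⊕ (a1 ⊕ a3)) ⊕ a4)
u5 = u4 ∨ a1 = (a4 ⊕ ((a2 ⊕ (a1 ⊕ a3)) ⊕ a4)) ∨ a1
u6 = u4 ∨ u5 = (a4 ⊕ ((a2 ⊕ (a1 ⊕ a3)) ⊕ a4)) ∨ ((a4 ⊕ ((a2 ⊕ (a1 ⊕ a3)) ⊕ a4)) ∨ a1)
u7 = u6 ∨ u3 = ((a4 ⊕ ((a2 ⊕ (a1 ⊕ a3)) ⊕ a4)) ∨ ((a4 ⊕ ((a2 ⊕ (a1 ⊕ a3)) ⊕ a4)) ∨ a1)) ∨ ((a2 ⊕ (a1 ⊕ a3)) ⊕ a4)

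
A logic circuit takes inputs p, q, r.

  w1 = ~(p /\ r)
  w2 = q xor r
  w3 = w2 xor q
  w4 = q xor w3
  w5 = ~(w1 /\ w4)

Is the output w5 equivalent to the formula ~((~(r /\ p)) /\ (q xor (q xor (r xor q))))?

w1 = ~(p /\ r)
w2 = q xor r
w3 = w2 xor q = (q xor r) xor q
w4 = q xor w3 = q xor ((q xor r) xor q)
w5 = ~(w1 /\ w4) = ~((~(p /\ r)) /\ (q xor ((q xor r) xor q)))
At p=0, q=0, r=1: circuit gives 0, formula gives 0.
At p=0, q=0, r=0: circuit gives 1, formula gives 1.
Agrees on all 8 inputs.

Yes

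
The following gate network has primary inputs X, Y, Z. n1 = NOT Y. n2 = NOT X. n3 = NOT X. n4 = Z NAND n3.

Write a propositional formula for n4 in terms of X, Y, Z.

Z NAND NOT X

n3 = NOT X
n4 = Z NAND n3 = Z NAND NOT X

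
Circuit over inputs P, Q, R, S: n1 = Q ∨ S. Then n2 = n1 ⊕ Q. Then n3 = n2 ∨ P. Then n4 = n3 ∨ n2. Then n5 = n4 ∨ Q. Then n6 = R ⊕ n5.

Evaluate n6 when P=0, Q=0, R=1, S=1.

n1 = 0 ∨ 1 = 1
n2 = 1 ⊕ 0 = 1
n3 = 1 ∨ 0 = 1
n4 = 1 ∨ 1 = 1
n5 = 1 ∨ 0 = 1
n6 = 1 ⊕ 1 = 0

0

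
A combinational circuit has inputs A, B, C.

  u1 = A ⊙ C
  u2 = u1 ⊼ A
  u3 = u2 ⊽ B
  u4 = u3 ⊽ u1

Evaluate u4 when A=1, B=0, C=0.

u1 = 1 ⊙ 0 = 0
u2 = 0 ⊼ 1 = 1
u3 = 1 ⊽ 0 = 0
u4 = 0 ⊽ 0 = 1

1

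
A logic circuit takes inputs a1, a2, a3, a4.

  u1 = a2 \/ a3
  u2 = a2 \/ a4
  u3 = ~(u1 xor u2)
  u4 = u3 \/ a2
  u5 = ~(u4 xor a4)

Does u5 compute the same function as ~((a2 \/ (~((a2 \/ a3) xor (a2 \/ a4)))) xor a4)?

u1 = a2 \/ a3
u2 = a2 \/ a4
u3 = ~(u1 xor u2) = ~((a2 \/ a3) xor (a2 \/ a4))
u4 = u3 \/ a2 = (~((a2 \/ a3) xor (a2 \/ a4))) \/ a2
u5 = ~(u4 xor a4) = ~(((~((a2 \/ a3) xor (a2 \/ a4))) \/ a2) xor a4)
At a1=0, a2=0, a3=0, a4=0: circuit gives 0, formula gives 0.
At a1=0, a2=0, a3=1, a4=0: circuit gives 1, formula gives 1.
Agrees on all 16 inputs.

Yes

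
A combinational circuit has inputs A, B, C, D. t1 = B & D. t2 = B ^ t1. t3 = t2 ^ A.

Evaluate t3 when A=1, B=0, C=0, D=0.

1

t1 = 0 & 0 = 0
t2 = 0 ^ 0 = 0
t3 = 0 ^ 1 = 1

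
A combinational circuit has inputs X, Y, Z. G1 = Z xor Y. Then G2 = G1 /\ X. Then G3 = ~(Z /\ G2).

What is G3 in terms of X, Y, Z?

~(Z /\ ((Z xor Y) /\ X))

G1 = Z xor Y
G2 = G1 /\ X = (Z xor Y) /\ X
G3 = ~(Z /\ G2) = ~(Z /\ ((Z xor Y) /\ X))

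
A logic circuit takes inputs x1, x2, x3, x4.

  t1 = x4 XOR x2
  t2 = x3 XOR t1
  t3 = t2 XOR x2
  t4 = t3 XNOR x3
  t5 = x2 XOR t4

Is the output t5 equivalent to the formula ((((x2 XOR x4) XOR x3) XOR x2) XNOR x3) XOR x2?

t1 = x4 XOR x2
t2 = x3 XOR t1 = x3 XOR (x4 XOR x2)
t3 = t2 XOR x2 = (x3 XOR (x4 XOR x2)) XOR x2
t4 = t3 XNOR x3 = ((x3 XOR (x4 XOR x2)) XOR x2) XNOR x3
t5 = x2 XOR t4 = x2 XOR (((x3 XOR (x4 XOR x2)) XOR x2) XNOR x3)
At x1=0, x2=0, x3=0, x4=1: circuit gives 0, formula gives 0.
At x1=0, x2=0, x3=0, x4=0: circuit gives 1, formula gives 1.
Agrees on all 16 inputs.

Yes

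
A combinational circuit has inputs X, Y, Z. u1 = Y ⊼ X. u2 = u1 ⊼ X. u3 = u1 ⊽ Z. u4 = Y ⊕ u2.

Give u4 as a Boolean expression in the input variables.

u1 = Y ⊼ X
u2 = u1 ⊼ X = (Y ⊼ X) ⊼ X
u4 = Y ⊕ u2 = Y ⊕ ((Y ⊼ X) ⊼ X)

Y ⊕ ((Y ⊼ X) ⊼ X)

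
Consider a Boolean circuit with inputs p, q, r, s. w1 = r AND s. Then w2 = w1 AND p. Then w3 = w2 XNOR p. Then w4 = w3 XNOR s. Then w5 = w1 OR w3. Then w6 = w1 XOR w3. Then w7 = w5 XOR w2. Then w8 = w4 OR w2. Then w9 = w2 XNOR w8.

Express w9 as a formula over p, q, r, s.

((r AND s) AND p) XNOR (((((r AND s) AND p) XNOR p) XNOR s) OR ((r AND s) AND p))

w1 = r AND s
w2 = w1 AND p = (r AND s) AND p
w3 = w2 XNOR p = ((r AND s) AND p) XNOR p
w4 = w3 XNOR s = (((r AND s) AND p) XNOR p) XNOR s
w8 = w4 OR w2 = ((((r AND s) AND p) XNOR p) XNOR s) OR ((r AND s) AND p)
w9 = w2 XNOR w8 = ((r AND s) AND p) XNOR (((((r AND s) AND p) XNOR p) XNOR s) OR ((r AND s) AND p))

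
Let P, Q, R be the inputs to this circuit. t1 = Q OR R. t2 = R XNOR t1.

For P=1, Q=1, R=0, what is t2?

0

t1 = 1 OR 0 = 1
t2 = 0 XNOR 1 = 0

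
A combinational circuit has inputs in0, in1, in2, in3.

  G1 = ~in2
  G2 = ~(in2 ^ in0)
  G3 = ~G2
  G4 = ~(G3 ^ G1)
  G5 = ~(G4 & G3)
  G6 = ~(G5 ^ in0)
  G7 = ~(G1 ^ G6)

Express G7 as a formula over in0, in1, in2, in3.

~(~in2 ^ (~((~((~(~(~(in2 ^ in0)) ^ ~in2)) & ~(~(in2 ^ in0)))) ^ in0)))

G1 = ~in2
G2 = ~(in2 ^ in0)
G3 = ~G2 = ~(~(in2 ^ in0))
G4 = ~(G3 ^ G1) = ~(~(~(in2 ^ in0)) ^ ~in2)
G5 = ~(G4 & G3) = ~((~(~(~(in2 ^ in0)) ^ ~in2)) & ~(~(in2 ^ in0)))
G6 = ~(G5 ^ in0) = ~((~((~(~(~(in2 ^ in0)) ^ ~in2)) & ~(~(in2 ^ in0)))) ^ in0)
G7 = ~(G1 ^ G6) = ~(~in2 ^ (~((~((~(~(~(in2 ^ in0)) ^ ~in2)) & ~(~(in2 ^ in0)))) ^ in0)))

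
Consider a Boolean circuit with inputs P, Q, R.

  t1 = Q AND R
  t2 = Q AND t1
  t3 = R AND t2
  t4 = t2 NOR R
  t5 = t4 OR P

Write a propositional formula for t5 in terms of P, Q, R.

t1 = Q AND R
t2 = Q AND t1 = Q AND (Q AND R)
t4 = t2 NOR R = (Q AND (Q AND R)) NOR R
t5 = t4 OR P = ((Q AND (Q AND R)) NOR R) OR P

((Q AND (Q AND R)) NOR R) OR P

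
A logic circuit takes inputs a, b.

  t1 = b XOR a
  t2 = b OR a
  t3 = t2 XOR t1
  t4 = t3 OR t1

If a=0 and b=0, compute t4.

0

t1 = 0 XOR 0 = 0
t2 = 0 OR 0 = 0
t3 = 0 XOR 0 = 0
t4 = 0 OR 0 = 0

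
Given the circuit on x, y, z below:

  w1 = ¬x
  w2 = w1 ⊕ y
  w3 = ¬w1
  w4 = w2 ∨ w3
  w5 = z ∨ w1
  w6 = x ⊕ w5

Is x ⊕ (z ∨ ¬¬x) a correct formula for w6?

w1 = ¬x
w5 = z ∨ w1 = z ∨ ¬x
w6 = x ⊕ w5 = x ⊕ (z ∨ ¬x)
At x=0, y=0, z=0: circuit gives 1, formula gives 0.

No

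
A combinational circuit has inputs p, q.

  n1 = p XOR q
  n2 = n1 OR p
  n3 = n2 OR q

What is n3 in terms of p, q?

((p XOR q) OR p) OR q

n1 = p XOR q
n2 = n1 OR p = (p XOR q) OR p
n3 = n2 OR q = ((p XOR q) OR p) OR q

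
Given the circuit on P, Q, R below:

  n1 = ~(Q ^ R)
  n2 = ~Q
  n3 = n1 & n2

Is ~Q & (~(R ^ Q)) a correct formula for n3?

Yes

n1 = ~(Q ^ R)
n2 = ~Q
n3 = n1 & n2 = (~(Q ^ R)) & ~Q
At P=0, Q=0, R=1: circuit gives 0, formula gives 0.
At P=0, Q=0, R=0: circuit gives 1, formula gives 1.
Agrees on all 8 inputs.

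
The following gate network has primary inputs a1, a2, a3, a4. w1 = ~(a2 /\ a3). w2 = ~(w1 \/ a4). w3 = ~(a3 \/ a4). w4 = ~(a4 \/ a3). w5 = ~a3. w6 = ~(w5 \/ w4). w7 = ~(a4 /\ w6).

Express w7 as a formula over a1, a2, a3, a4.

~(a4 /\ (~(~a3 \/ (~(a4 \/ a3)))))

w4 = ~(a4 \/ a3)
w5 = ~a3
w6 = ~(w5 \/ w4) = ~(~a3 \/ (~(a4 \/ a3)))
w7 = ~(a4 /\ w6) = ~(a4 /\ (~(~a3 \/ (~(a4 \/ a3)))))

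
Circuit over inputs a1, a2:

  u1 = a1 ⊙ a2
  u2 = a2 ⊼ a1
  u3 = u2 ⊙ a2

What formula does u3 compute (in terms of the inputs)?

(a2 ⊼ a1) ⊙ a2

u2 = a2 ⊼ a1
u3 = u2 ⊙ a2 = (a2 ⊼ a1) ⊙ a2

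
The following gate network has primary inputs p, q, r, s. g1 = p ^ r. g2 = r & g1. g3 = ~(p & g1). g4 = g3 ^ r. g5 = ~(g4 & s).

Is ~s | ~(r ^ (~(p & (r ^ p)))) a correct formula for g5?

g1 = p ^ r
g3 = ~(p & g1) = ~(p & (p ^ r))
g4 = g3 ^ r = (~(p & (p ^ r))) ^ r
g5 = ~(g4 & s) = ~(((~(p & (p ^ r))) ^ r) & s)
At p=0, q=0, r=0, s=1: circuit gives 0, formula gives 0.
At p=0, q=0, r=0, s=0: circuit gives 1, formula gives 1.
Agrees on all 16 inputs.

Yes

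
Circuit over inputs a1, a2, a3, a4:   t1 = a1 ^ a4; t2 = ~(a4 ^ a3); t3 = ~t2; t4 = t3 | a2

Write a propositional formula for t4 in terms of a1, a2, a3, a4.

~(~(a4 ^ a3)) | a2

t2 = ~(a4 ^ a3)
t3 = ~t2 = ~(~(a4 ^ a3))
t4 = t3 | a2 = ~(~(a4 ^ a3)) | a2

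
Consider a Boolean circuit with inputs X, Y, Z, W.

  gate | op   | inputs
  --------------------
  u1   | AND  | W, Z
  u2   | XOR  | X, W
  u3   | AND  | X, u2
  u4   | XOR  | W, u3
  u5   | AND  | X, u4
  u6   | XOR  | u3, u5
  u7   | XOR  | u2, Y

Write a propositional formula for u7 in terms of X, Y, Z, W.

u2 = X XOR W
u7 = u2 XOR Y = (X XOR W) XOR Y

(X XOR W) XOR Y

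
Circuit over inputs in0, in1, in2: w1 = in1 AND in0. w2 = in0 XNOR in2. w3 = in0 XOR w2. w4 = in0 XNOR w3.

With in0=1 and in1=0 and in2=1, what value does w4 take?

w2 = 1 XNOR 1 = 1
w3 = 1 XOR 1 = 0
w4 = 1 XNOR 0 = 0

0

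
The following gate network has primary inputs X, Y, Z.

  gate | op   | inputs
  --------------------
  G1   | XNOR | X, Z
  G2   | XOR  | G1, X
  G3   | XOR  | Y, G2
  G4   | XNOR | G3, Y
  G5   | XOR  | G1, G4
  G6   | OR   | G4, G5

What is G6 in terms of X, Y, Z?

G1 = X XNOR Z
G2 = G1 XOR X = (X XNOR Z) XOR X
G3 = Y XOR G2 = Y XOR ((X XNOR Z) XOR X)
G4 = G3 XNOR Y = (Y XOR ((X XNOR Z) XOR X)) XNOR Y
G5 = G1 XOR G4 = (X XNOR Z) XOR ((Y XOR ((X XNOR Z) XOR X)) XNOR Y)
G6 = G4 OR G5 = ((Y XOR ((X XNOR Z) XOR X)) XNOR Y) OR ((X XNOR Z) XOR ((Y XOR ((X XNOR Z) XOR X)) XNOR Y))

((Y XOR ((X XNOR Z) XOR X)) XNOR Y) OR ((X XNOR Z) XOR ((Y XOR ((X XNOR Z) XOR X)) XNOR Y))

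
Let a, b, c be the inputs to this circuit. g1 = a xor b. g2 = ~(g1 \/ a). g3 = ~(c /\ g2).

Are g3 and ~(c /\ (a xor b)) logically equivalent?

g1 = a xor b
g2 = ~(g1 \/ a) = ~((a xor b) \/ a)
g3 = ~(c /\ g2) = ~(c /\ (~((a xor b) \/ a)))
At a=0, b=0, c=1: circuit gives 0, formula gives 1.

No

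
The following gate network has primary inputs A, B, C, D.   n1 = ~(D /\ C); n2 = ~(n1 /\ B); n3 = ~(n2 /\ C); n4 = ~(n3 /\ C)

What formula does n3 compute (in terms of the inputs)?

n1 = ~(D /\ C)
n2 = ~(n1 /\ B) = ~((~(D /\ C)) /\ B)
n3 = ~(n2 /\ C) = ~((~((~(D /\ C)) /\ B)) /\ C)

~((~((~(D /\ C)) /\ B)) /\ C)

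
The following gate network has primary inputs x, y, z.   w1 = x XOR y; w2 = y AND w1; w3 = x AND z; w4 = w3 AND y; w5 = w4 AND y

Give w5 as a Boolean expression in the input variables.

w3 = x AND z
w4 = w3 AND y = (x AND z) AND y
w5 = w4 AND y = ((x AND z) AND y) AND y

((x AND z) AND y) AND y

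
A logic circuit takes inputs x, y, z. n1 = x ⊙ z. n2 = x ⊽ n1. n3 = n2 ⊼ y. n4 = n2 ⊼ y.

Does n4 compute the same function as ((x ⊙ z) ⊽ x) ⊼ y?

n1 = x ⊙ z
n2 = x ⊽ n1 = x ⊽ (x ⊙ z)
n4 = n2 ⊼ y = (x ⊽ (x ⊙ z)) ⊼ y
At x=0, y=1, z=1: circuit gives 0, formula gives 0.
At x=0, y=0, z=0: circuit gives 1, formula gives 1.
Agrees on all 8 inputs.

Yes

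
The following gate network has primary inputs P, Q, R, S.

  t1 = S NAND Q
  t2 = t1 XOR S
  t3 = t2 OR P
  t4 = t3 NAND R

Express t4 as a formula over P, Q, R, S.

(((S NAND Q) XOR S) OR P) NAND R

t1 = S NAND Q
t2 = t1 XOR S = (S NAND Q) XOR S
t3 = t2 OR P = ((S NAND Q) XOR S) OR P
t4 = t3 NAND R = (((S NAND Q) XOR S) OR P) NAND R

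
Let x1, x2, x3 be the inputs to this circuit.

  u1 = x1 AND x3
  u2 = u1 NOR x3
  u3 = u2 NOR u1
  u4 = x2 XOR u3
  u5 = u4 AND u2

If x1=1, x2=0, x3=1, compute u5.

u1 = 1 AND 1 = 1
u2 = 1 NOR 1 = 0
u3 = 0 NOR 1 = 0
u4 = 0 XOR 0 = 0
u5 = 0 AND 0 = 0

0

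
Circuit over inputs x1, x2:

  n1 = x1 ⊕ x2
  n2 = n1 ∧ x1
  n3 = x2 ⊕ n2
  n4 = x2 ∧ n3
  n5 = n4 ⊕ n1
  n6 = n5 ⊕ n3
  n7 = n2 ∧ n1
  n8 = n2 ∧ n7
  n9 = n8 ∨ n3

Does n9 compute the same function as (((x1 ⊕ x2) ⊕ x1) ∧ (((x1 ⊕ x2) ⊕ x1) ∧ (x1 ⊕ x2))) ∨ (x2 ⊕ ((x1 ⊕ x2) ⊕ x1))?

n1 = x1 ⊕ x2
n2 = n1 ∧ x1 = (x1 ⊕ x2) ∧ x1
n3 = x2 ⊕ n2 = x2 ⊕ ((x1 ⊕ x2) ∧ x1)
n7 = n2 ∧ n1 = ((x1 ⊕ x2) ∧ x1) ∧ (x1 ⊕ x2)
n8 = n2 ∧ n7 = ((x1 ⊕ x2) ∧ x1) ∧ (((x1 ⊕ x2) ∧ x1) ∧ (x1 ⊕ x2))
n9 = n8 ∨ n3 = (((x1 ⊕ x2) ∧ x1) ∧ (((x1 ⊕ x2) ∧ x1) ∧ (x1 ⊕ x2))) ∨ (x2 ⊕ ((x1 ⊕ x2) ∧ x1))
At x1=1, x2=0: circuit gives 1, formula gives 0.

No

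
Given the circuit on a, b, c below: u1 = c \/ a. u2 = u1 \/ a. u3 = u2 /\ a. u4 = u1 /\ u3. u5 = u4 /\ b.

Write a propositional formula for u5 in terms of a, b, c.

u1 = c \/ a
u2 = u1 \/ a = (c \/ a) \/ a
u3 = u2 /\ a = ((c \/ a) \/ a) /\ a
u4 = u1 /\ u3 = (c \/ a) /\ (((c \/ a) \/ a) /\ a)
u5 = u4 /\ b = ((c \/ a) /\ (((c \/ a) \/ a) /\ a)) /\ b

((c \/ a) /\ (((c \/ a) \/ a) /\ a)) /\ b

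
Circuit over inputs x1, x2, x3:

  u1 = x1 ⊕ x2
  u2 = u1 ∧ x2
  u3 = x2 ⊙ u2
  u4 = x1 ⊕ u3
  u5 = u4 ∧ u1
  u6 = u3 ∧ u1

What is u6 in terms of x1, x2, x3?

(x2 ⊙ ((x1 ⊕ x2) ∧ x2)) ∧ (x1 ⊕ x2)

u1 = x1 ⊕ x2
u2 = u1 ∧ x2 = (x1 ⊕ x2) ∧ x2
u3 = x2 ⊙ u2 = x2 ⊙ ((x1 ⊕ x2) ∧ x2)
u6 = u3 ∧ u1 = (x2 ⊙ ((x1 ⊕ x2) ∧ x2)) ∧ (x1 ⊕ x2)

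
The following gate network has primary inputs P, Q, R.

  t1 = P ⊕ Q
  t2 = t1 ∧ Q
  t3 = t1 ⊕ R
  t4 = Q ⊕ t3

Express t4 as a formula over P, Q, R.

Q ⊕ ((P ⊕ Q) ⊕ R)

t1 = P ⊕ Q
t3 = t1 ⊕ R = (P ⊕ Q) ⊕ R
t4 = Q ⊕ t3 = Q ⊕ ((P ⊕ Q) ⊕ R)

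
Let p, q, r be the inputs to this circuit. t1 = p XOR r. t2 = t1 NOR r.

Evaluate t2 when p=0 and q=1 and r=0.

1

t1 = 0 XOR 0 = 0
t2 = 0 NOR 0 = 1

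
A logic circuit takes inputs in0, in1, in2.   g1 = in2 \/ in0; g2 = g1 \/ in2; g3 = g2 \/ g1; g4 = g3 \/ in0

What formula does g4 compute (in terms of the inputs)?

(((in2 \/ in0) \/ in2) \/ (in2 \/ in0)) \/ in0

g1 = in2 \/ in0
g2 = g1 \/ in2 = (in2 \/ in0) \/ in2
g3 = g2 \/ g1 = ((in2 \/ in0) \/ in2) \/ (in2 \/ in0)
g4 = g3 \/ in0 = (((in2 \/ in0) \/ in2) \/ (in2 \/ in0)) \/ in0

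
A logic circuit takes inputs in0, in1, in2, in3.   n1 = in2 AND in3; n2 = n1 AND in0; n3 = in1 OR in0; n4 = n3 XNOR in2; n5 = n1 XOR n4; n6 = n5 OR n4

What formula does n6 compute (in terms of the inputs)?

n1 = in2 AND in3
n3 = in1 OR in0
n4 = n3 XNOR in2 = (in1 OR in0) XNOR in2
n5 = n1 XOR n4 = (in2 AND in3) XOR ((in1 OR in0) XNOR in2)
n6 = n5 OR n4 = ((in2 AND in3) XOR ((in1 OR in0) XNOR in2)) OR ((in1 OR in0) XNOR in2)

((in2 AND in3) XOR ((in1 OR in0) XNOR in2)) OR ((in1 OR in0) XNOR in2)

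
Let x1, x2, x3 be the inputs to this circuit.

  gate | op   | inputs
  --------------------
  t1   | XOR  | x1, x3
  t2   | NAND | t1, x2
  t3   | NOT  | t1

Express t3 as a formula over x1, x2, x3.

t1 = x1 XOR x3
t3 = NOT t1 = NOT (x1 XOR x3)

NOT (x1 XOR x3)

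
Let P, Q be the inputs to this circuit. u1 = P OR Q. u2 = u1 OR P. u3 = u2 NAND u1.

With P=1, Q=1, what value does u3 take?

0

u1 = 1 OR 1 = 1
u2 = 1 OR 1 = 1
u3 = 1 NAND 1 = 0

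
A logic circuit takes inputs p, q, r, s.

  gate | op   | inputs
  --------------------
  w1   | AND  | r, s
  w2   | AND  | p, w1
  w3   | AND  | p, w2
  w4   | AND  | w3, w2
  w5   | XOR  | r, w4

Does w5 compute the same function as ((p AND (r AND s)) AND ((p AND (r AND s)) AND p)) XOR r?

w1 = r AND s
w2 = p AND w1 = p AND (r AND s)
w3 = p AND w2 = p AND (p AND (r AND s))
w4 = w3 AND w2 = (p AND (p AND (r AND s))) AND (p AND (r AND s))
w5 = r XOR w4 = r XOR ((p AND (p AND (r AND s))) AND (p AND (r AND s)))
At p=0, q=0, r=0, s=0: circuit gives 0, formula gives 0.
At p=0, q=0, r=1, s=0: circuit gives 1, formula gives 1.
Agrees on all 16 inputs.

Yes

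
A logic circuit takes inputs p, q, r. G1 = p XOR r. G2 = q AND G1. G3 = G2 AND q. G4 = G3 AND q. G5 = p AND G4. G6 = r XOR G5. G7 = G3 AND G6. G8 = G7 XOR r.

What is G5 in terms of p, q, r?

G1 = p XOR r
G2 = q AND G1 = q AND (p XOR r)
G3 = G2 AND q = (q AND (p XOR r)) AND q
G4 = G3 AND q = ((q AND (p XOR r)) AND q) AND q
G5 = p AND G4 = p AND (((q AND (p XOR r)) AND q) AND q)

p AND (((q AND (p XOR r)) AND q) AND q)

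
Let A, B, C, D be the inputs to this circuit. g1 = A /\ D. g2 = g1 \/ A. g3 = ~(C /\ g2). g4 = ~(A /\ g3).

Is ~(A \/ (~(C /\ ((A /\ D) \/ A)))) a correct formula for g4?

g1 = A /\ D
g2 = g1 \/ A = (A /\ D) \/ A
g3 = ~(C /\ g2) = ~(C /\ ((A /\ D) \/ A))
g4 = ~(A /\ g3) = ~(A /\ (~(C /\ ((A /\ D) \/ A))))
At A=0, B=0, C=0, D=0: circuit gives 1, formula gives 0.

No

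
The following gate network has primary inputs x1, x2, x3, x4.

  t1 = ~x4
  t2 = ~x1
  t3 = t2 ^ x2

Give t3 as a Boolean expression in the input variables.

~x1 ^ x2

t2 = ~x1
t3 = t2 ^ x2 = ~x1 ^ x2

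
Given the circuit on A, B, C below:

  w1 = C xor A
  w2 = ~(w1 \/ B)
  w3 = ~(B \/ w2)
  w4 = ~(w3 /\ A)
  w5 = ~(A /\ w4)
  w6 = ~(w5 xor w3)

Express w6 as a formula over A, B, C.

~((~(A /\ (~((~(B \/ (~((C xor A) \/ B)))) /\ A)))) xor (~(B \/ (~((C xor A) \/ B)))))

w1 = C xor A
w2 = ~(w1 \/ B) = ~((C xor A) \/ B)
w3 = ~(B \/ w2) = ~(B \/ (~((C xor A) \/ B)))
w4 = ~(w3 /\ A) = ~((~(B \/ (~((C xor A) \/ B)))) /\ A)
w5 = ~(A /\ w4) = ~(A /\ (~((~(B \/ (~((C xor A) \/ B)))) /\ A)))
w6 = ~(w5 xor w3) = ~((~(A /\ (~((~(B \/ (~((C xor A) \/ B)))) /\ A)))) xor (~(B \/ (~((C xor A) \/ B)))))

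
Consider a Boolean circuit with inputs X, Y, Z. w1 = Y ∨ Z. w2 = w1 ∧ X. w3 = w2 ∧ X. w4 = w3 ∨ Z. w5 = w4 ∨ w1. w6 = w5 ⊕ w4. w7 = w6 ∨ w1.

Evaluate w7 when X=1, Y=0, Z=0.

0

w1 = 0 ∨ 0 = 0
w2 = 0 ∧ 1 = 0
w3 = 0 ∧ 1 = 0
w4 = 0 ∨ 0 = 0
w5 = 0 ∨ 0 = 0
w6 = 0 ⊕ 0 = 0
w7 = 0 ∨ 0 = 0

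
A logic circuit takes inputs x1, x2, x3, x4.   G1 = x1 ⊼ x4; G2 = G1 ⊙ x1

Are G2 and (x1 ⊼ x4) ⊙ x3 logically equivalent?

G1 = x1 ⊼ x4
G2 = G1 ⊙ x1 = (x1 ⊼ x4) ⊙ x1
At x1=0, x2=0, x3=1, x4=0: circuit gives 0, formula gives 1.

No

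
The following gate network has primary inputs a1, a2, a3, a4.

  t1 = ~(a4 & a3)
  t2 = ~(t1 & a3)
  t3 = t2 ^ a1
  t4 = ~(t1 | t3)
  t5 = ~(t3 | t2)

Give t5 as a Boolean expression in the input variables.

t1 = ~(a4 & a3)
t2 = ~(t1 & a3) = ~((~(a4 & a3)) & a3)
t3 = t2 ^ a1 = (~((~(a4 & a3)) & a3)) ^ a1
t5 = ~(t3 | t2) = ~(((~((~(a4 & a3)) & a3)) ^ a1) | (~((~(a4 & a3)) & a3)))

~(((~((~(a4 & a3)) & a3)) ^ a1) | (~((~(a4 & a3)) & a3)))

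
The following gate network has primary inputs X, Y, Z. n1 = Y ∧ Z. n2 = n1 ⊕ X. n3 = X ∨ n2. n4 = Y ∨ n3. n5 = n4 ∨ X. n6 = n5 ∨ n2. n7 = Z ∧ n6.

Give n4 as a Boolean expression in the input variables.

Y ∨ (X ∨ ((Y ∧ Z) ⊕ X))

n1 = Y ∧ Z
n2 = n1 ⊕ X = (Y ∧ Z) ⊕ X
n3 = X ∨ n2 = X ∨ ((Y ∧ Z) ⊕ X)
n4 = Y ∨ n3 = Y ∨ (X ∨ ((Y ∧ Z) ⊕ X))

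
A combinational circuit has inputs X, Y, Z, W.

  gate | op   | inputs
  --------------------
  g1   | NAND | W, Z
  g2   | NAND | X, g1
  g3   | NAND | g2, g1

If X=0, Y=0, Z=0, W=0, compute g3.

g1 = 0 NAND 0 = 1
g2 = 0 NAND 1 = 1
g3 = 1 NAND 1 = 0

0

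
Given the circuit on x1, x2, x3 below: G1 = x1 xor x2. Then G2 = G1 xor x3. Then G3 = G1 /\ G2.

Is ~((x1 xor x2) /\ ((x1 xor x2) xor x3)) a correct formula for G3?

No

G1 = x1 xor x2
G2 = G1 xor x3 = (x1 xor x2) xor x3
G3 = G1 /\ G2 = (x1 xor x2) /\ ((x1 xor x2) xor x3)
At x1=0, x2=0, x3=0: circuit gives 0, formula gives 1.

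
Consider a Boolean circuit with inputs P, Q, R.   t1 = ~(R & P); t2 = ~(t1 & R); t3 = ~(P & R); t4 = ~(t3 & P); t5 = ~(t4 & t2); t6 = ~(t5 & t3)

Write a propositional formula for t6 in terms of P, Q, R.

t1 = ~(R & P)
t2 = ~(t1 & R) = ~((~(R & P)) & R)
t3 = ~(P & R)
t4 = ~(t3 & P) = ~((~(P & R)) & P)
t5 = ~(t4 & t2) = ~((~((~(P & R)) & P)) & (~((~(R & P)) & R)))
t6 = ~(t5 & t3) = ~((~((~((~(P & R)) & P)) & (~((~(R & P)) & R)))) & (~(P & R)))

~((~((~((~(P & R)) & P)) & (~((~(R & P)) & R)))) & (~(P & R)))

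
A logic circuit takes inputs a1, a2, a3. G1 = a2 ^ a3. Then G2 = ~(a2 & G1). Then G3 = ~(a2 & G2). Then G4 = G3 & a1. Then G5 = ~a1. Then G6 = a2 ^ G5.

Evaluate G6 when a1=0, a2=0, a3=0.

1

G5 = ~0 = 1
G6 = 0 ^ 1 = 1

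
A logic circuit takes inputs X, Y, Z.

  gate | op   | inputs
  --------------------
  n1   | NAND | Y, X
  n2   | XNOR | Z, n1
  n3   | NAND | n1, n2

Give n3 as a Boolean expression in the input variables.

(Y NAND X) NAND (Z XNOR (Y NAND X))

n1 = Y NAND X
n2 = Z XNOR n1 = Z XNOR (Y NAND X)
n3 = n1 NAND n2 = (Y NAND X) NAND (Z XNOR (Y NAND X))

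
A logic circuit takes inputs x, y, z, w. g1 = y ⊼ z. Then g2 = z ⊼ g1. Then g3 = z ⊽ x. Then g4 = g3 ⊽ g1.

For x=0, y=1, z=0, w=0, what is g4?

0

g1 = 1 ⊼ 0 = 1
g3 = 0 ⊽ 0 = 1
g4 = 1 ⊽ 1 = 0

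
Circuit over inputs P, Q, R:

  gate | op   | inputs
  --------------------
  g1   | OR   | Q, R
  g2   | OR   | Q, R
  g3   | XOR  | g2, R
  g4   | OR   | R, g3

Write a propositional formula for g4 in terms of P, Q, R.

g2 = Q OR R
g3 = g2 XOR R = (Q OR R) XOR R
g4 = R OR g3 = R OR ((Q OR R) XOR R)

R OR ((Q OR R) XOR R)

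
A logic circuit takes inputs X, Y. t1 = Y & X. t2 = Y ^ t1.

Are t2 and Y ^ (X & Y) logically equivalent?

t1 = Y & X
t2 = Y ^ t1 = Y ^ (Y & X)
At X=0, Y=0: circuit gives 0, formula gives 0.
At X=0, Y=1: circuit gives 1, formula gives 1.
Agrees on all 4 inputs.

Yes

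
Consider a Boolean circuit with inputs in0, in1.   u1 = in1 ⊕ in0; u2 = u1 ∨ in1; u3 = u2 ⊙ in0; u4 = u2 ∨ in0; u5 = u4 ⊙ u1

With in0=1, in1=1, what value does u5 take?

0

u1 = 1 ⊕ 1 = 0
u2 = 0 ∨ 1 = 1
u4 = 1 ∨ 1 = 1
u5 = 1 ⊙ 0 = 0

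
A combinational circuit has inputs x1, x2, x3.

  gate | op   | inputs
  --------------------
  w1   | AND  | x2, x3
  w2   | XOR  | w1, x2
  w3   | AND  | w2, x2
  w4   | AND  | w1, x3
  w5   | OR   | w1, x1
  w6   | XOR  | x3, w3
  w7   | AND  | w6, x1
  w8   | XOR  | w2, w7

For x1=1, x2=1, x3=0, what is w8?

0

w1 = 1 AND 0 = 0
w2 = 0 XOR 1 = 1
w3 = 1 AND 1 = 1
w6 = 0 XOR 1 = 1
w7 = 1 AND 1 = 1
w8 = 1 XOR 1 = 0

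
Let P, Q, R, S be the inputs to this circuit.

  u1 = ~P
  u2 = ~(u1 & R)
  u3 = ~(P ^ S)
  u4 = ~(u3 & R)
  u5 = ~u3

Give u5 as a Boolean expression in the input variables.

~(~(P ^ S))

u3 = ~(P ^ S)
u5 = ~u3 = ~(~(P ^ S))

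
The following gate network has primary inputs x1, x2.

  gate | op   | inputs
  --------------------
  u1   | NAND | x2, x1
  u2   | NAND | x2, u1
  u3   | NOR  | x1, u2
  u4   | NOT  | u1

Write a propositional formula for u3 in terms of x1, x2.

x1 NOR (x2 NAND (x2 NAND x1))

u1 = x2 NAND x1
u2 = x2 NAND u1 = x2 NAND (x2 NAND x1)
u3 = x1 NOR u2 = x1 NOR (x2 NAND (x2 NAND x1))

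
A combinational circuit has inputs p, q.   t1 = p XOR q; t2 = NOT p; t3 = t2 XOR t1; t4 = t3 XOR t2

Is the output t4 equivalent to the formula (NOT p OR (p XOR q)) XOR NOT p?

No

t1 = p XOR q
t2 = NOT p
t3 = t2 XOR t1 = NOT p XOR (p XOR q)
t4 = t3 XOR t2 = (NOT p XOR (p XOR q)) XOR NOT p
At p=0, q=1: circuit gives 1, formula gives 0.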